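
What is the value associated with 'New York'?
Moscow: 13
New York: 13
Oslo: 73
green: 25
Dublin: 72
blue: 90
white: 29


Looking up key 'New York'
Value: 13

13


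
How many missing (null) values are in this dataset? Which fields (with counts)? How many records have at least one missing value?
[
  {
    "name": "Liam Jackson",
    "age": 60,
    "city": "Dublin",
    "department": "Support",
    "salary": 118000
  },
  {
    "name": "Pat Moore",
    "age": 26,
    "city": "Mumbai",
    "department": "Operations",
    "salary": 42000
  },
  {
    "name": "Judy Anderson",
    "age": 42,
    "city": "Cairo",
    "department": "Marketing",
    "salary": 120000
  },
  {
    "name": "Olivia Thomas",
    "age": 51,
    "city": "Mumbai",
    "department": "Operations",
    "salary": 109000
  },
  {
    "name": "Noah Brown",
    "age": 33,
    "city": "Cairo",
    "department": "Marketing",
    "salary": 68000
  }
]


Checking for missing (null) values in 5 records:

  Liam Jackson: complete
  Pat Moore: complete
  Judy Anderson: complete
  Olivia Thomas: complete
  Noah Brown: complete

Per field:
  name: 0 missing
  age: 0 missing
  city: 0 missing
  department: 0 missing
  salary: 0 missing

Total missing values: 0
Records with any missing: 0

0 missing values (none); 0 incomplete records


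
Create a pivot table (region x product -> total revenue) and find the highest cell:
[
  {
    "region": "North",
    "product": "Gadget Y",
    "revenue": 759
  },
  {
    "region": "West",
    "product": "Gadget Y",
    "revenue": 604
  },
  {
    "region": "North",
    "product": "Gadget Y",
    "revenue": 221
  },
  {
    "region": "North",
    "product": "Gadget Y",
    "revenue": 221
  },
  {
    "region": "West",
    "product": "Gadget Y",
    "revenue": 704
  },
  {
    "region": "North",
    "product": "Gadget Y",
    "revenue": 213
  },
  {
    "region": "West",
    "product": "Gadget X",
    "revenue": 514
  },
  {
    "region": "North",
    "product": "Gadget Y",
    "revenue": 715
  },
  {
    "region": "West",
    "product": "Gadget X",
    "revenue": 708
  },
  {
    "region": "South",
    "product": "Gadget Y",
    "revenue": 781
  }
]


Pivot: region (rows) x product (columns) -> total revenue

     Gadget X      Gadget Y    
North            0          2129  
South            0           781  
West          1222          1308  

Highest: North / Gadget Y = $2129

North / Gadget Y = $2129


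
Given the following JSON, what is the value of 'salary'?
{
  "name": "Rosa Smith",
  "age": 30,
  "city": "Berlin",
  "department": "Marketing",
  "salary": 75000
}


Looking up field 'salary'
Value: 75000

75000


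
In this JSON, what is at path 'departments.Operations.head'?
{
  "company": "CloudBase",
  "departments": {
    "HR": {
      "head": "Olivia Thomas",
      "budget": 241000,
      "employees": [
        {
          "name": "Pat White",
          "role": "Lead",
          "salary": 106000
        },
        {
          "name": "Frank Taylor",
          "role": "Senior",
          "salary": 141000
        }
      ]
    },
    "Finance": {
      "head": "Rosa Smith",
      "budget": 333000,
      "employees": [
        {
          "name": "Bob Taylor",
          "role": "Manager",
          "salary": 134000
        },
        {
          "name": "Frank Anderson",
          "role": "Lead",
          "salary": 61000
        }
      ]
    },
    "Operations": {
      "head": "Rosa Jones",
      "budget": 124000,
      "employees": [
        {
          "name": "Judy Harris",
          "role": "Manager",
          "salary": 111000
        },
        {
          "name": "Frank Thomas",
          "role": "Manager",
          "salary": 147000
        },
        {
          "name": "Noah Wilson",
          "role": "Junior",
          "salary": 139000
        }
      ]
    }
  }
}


Path: departments.Operations.head

Navigate:
  -> departments
  -> Operations
  -> head = 'Rosa Jones'

Rosa Jones


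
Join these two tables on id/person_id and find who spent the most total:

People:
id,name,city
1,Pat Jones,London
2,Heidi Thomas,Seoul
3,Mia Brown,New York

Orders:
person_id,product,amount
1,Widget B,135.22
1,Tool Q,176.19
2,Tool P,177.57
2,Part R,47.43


Join on: people.id = orders.person_id

Joined rows:
  Pat Jones (London) bought Widget B for $135.22
  Pat Jones (London) bought Tool Q for $176.19
  Heidi Thomas (Seoul) bought Tool P for $177.57
  Heidi Thomas (Seoul) bought Part R for $47.43

Total per person:
  Pat Jones: $311.41
  Heidi Thomas: $225.00

Top spender: Pat Jones ($311.41)

Pat Jones ($311.41)


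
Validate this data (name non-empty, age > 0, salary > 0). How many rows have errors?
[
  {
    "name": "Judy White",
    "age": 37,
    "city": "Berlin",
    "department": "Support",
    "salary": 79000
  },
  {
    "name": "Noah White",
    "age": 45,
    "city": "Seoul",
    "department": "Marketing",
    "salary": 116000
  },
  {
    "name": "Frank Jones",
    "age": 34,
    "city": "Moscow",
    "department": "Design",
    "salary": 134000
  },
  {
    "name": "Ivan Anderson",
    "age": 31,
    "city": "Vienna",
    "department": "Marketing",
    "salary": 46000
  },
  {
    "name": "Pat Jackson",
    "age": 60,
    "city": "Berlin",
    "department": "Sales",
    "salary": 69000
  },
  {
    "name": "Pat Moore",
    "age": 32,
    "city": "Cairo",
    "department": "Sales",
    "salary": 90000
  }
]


Validating 6 records:
Rules: name non-empty, age > 0, salary > 0

  Row 1 (Judy White): OK
  Row 2 (Noah White): OK
  Row 3 (Frank Jones): OK
  Row 4 (Ivan Anderson): OK
  Row 5 (Pat Jackson): OK
  Row 6 (Pat Moore): OK

Total errors: 0

0 errors


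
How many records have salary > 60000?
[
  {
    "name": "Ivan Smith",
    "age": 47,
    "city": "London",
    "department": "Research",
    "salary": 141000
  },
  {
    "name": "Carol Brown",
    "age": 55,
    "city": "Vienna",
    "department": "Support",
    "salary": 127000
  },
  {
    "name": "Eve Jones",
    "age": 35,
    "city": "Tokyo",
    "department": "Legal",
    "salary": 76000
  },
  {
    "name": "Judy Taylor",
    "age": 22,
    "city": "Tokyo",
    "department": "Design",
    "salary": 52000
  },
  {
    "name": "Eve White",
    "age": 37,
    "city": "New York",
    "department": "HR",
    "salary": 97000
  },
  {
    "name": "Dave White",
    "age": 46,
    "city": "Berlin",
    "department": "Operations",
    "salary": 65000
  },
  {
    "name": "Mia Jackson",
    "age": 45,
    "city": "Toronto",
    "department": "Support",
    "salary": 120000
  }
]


Data: 7 records
Condition: salary > 60000

Checking each record:
  Ivan Smith: 141000 MATCH
  Carol Brown: 127000 MATCH
  Eve Jones: 76000 MATCH
  Judy Taylor: 52000
  Eve White: 97000 MATCH
  Dave White: 65000 MATCH
  Mia Jackson: 120000 MATCH

Count: 6

6


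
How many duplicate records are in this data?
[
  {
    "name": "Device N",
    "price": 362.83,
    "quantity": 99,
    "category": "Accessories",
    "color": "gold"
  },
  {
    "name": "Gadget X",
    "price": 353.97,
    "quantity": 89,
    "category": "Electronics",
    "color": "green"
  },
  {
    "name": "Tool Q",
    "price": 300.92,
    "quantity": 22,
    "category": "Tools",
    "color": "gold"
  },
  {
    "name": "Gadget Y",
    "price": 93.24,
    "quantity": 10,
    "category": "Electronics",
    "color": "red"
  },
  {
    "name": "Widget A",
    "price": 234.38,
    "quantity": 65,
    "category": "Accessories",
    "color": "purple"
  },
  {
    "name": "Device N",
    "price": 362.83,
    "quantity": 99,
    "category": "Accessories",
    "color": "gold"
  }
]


Checking 6 records for duplicates:

  Row 1: Device N ($362.83, qty 99)
  Row 2: Gadget X ($353.97, qty 89)
  Row 3: Tool Q ($300.92, qty 22)
  Row 4: Gadget Y ($93.24, qty 10)
  Row 5: Widget A ($234.38, qty 65)
  Row 6: Device N ($362.83, qty 99) <-- DUPLICATE

Duplicates found: 1
Unique records: 5

1 duplicates, 5 unique


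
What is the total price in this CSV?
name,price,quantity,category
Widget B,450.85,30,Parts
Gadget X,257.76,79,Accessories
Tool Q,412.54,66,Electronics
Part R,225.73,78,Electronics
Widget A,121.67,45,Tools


Computing total price:
Values: [450.85, 257.76, 412.54, 225.73, 121.67]
Sum = 1468.55

1468.55


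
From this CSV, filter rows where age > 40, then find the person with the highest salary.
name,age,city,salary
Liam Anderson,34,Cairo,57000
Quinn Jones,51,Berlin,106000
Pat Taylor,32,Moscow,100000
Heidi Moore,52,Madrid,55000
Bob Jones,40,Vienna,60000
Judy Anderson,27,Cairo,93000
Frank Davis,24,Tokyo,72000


Filter: age > 40
Sort by: salary (descending)

Filtered records (2):
  Quinn Jones, age 51, salary $106000
  Heidi Moore, age 52, salary $55000

Highest salary: Quinn Jones ($106000)

Quinn Jones


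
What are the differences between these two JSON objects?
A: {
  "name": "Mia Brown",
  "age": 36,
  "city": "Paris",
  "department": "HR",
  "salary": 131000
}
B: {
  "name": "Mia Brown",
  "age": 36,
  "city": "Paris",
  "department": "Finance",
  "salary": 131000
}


Comparing each field (in key order):
  name: same
  age: same
  city: same
  department: DIFFERENT
  salary: same
Differences:
  department: HR -> Finance

1 field(s) changed

1 change: department


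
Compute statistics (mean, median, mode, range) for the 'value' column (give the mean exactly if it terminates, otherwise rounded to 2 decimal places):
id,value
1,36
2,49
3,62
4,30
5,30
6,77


Data: [36, 49, 62, 30, 30, 77]
Count: 6
Sum: 284
Mean: 284/6 ≈ 47.33 (rounded to 2 decimal places)
Sorted: [30, 30, 36, 49, 62, 77]
Median: 42.5
Mode: 30 (2 times)
Range: 77 - 30 = 47
Min: 30, Max: 77

mean≈47.33, median=42.5, mode=30, range=47


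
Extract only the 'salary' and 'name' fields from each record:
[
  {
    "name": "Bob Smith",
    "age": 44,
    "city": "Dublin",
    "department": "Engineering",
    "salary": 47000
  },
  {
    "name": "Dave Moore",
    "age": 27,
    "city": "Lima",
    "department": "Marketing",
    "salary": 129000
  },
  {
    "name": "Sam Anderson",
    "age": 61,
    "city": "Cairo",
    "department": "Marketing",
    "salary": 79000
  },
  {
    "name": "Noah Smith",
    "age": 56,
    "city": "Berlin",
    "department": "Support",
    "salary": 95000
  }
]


Original: 4 records with fields: name, age, city, department, salary
Keep: ['salary', 'name']
Drop: ['age', 'city', 'department']
Result: 4 records, 2 fields each

[
  {
    "salary": 47000,
    "name": "Bob Smith"
  },
  {
    "salary": 129000,
    "name": "Dave Moore"
  },
  {
    "salary": 79000,
    "name": "Sam Anderson"
  },
  {
    "salary": 95000,
    "name": "Noah Smith"
  }
]


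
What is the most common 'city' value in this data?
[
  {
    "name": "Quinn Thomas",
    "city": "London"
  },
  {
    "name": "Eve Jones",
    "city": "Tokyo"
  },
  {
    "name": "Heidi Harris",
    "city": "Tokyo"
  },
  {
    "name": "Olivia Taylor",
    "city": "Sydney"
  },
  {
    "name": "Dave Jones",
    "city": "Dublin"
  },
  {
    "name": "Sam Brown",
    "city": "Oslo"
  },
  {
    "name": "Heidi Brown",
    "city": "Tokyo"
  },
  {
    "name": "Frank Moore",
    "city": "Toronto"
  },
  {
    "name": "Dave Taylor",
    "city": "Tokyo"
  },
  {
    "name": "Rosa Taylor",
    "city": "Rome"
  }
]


Counting 'city' values across 10 records:

  Tokyo: 4 ####
  London: 1 #
  Sydney: 1 #
  Dublin: 1 #
  Oslo: 1 #
  Toronto: 1 #
  Rome: 1 #

Most common: Tokyo (4 times)

Tokyo (4 times)


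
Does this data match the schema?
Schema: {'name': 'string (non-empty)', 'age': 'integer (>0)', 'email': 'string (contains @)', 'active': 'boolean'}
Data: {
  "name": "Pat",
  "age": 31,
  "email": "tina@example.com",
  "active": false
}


Validating each field against schema:
  name: OK (non-empty string)
  age: OK (positive integer)
  email: OK (string with @)
  active: OK (boolean)

Result: VALID

VALID


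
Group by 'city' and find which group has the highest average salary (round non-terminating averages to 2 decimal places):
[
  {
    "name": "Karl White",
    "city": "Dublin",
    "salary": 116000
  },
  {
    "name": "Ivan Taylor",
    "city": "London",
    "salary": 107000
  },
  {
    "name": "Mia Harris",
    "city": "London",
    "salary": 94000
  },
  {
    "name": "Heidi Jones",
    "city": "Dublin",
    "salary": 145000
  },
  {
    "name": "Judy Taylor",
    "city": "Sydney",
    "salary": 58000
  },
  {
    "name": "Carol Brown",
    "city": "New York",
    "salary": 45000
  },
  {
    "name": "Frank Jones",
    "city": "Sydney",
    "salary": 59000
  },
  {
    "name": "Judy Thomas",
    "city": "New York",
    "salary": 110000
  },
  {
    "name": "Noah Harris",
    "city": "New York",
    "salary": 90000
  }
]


Group by: city

Groups:
  Dublin: 2 people, avg salary = 261000/2 = $130500
  London: 2 people, avg salary = 201000/2 = $100500
  New York: 3 people, avg salary = 245000/3 ≈ $81666.67
  Sydney: 2 people, avg salary = 117000/2 = $58500

Highest average salary: Dublin ($130500)

Dublin ($130500)


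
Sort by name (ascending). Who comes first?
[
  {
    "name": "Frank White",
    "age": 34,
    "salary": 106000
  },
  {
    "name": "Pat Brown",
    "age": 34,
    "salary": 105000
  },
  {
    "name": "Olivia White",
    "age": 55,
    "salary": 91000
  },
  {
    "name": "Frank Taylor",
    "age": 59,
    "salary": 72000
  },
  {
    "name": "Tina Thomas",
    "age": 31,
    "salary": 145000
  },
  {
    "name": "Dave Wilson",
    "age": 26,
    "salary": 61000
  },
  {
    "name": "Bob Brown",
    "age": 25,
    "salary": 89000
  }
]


Sort by: name (ascending)

Sorted order:
  1. Bob Brown (name = Bob Brown)
  2. Dave Wilson (name = Dave Wilson)
  3. Frank Taylor (name = Frank Taylor)
  4. Frank White (name = Frank White)
  5. Olivia White (name = Olivia White)
  6. Pat Brown (name = Pat Brown)
  7. Tina Thomas (name = Tina Thomas)

First: Bob Brown

Bob Brown


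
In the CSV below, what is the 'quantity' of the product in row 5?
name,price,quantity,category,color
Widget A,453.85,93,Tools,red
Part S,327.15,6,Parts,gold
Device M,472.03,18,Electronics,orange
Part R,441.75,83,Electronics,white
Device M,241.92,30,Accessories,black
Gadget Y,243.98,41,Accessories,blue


Query: Row 5 ('Device M'), column 'quantity'
Value: 30

30


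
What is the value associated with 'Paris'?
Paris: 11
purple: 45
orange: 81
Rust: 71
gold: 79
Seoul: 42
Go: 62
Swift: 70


Looking up key 'Paris'
Value: 11

11


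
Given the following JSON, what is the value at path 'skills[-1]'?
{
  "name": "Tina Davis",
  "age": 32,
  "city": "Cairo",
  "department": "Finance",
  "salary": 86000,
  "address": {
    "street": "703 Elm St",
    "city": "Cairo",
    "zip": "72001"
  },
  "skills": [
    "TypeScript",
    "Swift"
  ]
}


Query: skills[-1]
Path: skills -> last element
Value: Swift

Swift


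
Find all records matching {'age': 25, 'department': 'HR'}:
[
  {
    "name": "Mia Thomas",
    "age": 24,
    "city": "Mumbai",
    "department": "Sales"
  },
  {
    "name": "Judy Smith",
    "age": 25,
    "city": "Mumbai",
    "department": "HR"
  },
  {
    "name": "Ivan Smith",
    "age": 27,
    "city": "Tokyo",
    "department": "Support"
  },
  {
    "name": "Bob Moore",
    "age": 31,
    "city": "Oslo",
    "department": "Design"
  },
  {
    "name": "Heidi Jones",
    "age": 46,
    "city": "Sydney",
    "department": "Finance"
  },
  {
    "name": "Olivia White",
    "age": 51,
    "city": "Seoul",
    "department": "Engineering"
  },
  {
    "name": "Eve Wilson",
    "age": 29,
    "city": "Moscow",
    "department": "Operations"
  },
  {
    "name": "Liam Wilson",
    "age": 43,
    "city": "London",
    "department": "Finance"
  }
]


Search criteria: {'age': 25, 'department': 'HR'}

Checking 8 records:
  Mia Thomas: {age: 24, department: Sales}
  Judy Smith: {age: 25, department: HR} <-- MATCH
  Ivan Smith: {age: 27, department: Support}
  Bob Moore: {age: 31, department: Design}
  Heidi Jones: {age: 46, department: Finance}
  Olivia White: {age: 51, department: Engineering}
  Eve Wilson: {age: 29, department: Operations}
  Liam Wilson: {age: 43, department: Finance}

Matches: ["Judy Smith"]

["Judy Smith"]


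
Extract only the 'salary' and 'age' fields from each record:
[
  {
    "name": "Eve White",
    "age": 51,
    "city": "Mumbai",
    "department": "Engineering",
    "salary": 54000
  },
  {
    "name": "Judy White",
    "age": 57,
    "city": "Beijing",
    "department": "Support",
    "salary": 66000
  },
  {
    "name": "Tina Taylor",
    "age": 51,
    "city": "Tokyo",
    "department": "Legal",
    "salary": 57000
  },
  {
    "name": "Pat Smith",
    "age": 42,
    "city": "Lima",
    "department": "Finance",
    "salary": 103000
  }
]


Original: 4 records with fields: name, age, city, department, salary
Keep: ['salary', 'age']
Drop: ['name', 'city', 'department']
Result: 4 records, 2 fields each

[
  {
    "salary": 54000,
    "age": 51
  },
  {
    "salary": 66000,
    "age": 57
  },
  {
    "salary": 57000,
    "age": 51
  },
  {
    "salary": 103000,
    "age": 42
  }
]


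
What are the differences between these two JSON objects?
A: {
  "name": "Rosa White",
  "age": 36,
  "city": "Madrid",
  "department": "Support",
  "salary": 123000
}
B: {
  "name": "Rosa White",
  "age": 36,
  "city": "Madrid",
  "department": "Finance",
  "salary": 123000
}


Comparing each field (in key order):
  name: same
  age: same
  city: same
  department: DIFFERENT
  salary: same
Differences:
  department: Support -> Finance

1 field(s) changed

1 change: department


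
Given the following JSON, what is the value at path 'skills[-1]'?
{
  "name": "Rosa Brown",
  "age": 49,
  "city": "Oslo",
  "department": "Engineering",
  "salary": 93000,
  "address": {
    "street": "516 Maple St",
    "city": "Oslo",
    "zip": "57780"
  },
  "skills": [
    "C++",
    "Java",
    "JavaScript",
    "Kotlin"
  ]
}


Query: skills[-1]
Path: skills -> last element
Value: Kotlin

Kotlin


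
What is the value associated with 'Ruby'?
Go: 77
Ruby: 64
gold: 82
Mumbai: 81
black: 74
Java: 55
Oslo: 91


Looking up key 'Ruby'
Value: 64

64


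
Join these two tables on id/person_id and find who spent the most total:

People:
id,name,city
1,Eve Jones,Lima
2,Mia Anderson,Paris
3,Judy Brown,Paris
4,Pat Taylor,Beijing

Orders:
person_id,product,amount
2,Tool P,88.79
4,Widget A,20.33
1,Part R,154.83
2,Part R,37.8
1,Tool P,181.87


Join on: people.id = orders.person_id

Joined rows:
  Mia Anderson (Paris) bought Tool P for $88.79
  Pat Taylor (Beijing) bought Widget A for $20.33
  Eve Jones (Lima) bought Part R for $154.83
  Mia Anderson (Paris) bought Part R for $37.8
  Eve Jones (Lima) bought Tool P for $181.87

Total per person:
  Eve Jones: $336.70
  Mia Anderson: $126.59
  Pat Taylor: $20.33

Top spender: Eve Jones ($336.70)

Eve Jones ($336.70)


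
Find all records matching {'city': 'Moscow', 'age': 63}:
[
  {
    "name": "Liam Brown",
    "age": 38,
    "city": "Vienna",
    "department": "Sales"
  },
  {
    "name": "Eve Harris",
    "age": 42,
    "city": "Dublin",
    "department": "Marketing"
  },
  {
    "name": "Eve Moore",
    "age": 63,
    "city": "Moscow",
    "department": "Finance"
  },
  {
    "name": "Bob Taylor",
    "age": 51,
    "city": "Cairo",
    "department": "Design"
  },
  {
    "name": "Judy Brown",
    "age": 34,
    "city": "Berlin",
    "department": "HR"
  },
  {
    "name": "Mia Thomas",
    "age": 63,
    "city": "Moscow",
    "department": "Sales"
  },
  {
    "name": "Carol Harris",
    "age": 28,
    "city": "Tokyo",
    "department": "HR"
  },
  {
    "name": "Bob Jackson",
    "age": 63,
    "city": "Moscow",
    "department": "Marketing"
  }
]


Search criteria: {'city': 'Moscow', 'age': 63}

Checking 8 records:
  Liam Brown: {city: Vienna, age: 38}
  Eve Harris: {city: Dublin, age: 42}
  Eve Moore: {city: Moscow, age: 63} <-- MATCH
  Bob Taylor: {city: Cairo, age: 51}
  Judy Brown: {city: Berlin, age: 34}
  Mia Thomas: {city: Moscow, age: 63} <-- MATCH
  Carol Harris: {city: Tokyo, age: 28}
  Bob Jackson: {city: Moscow, age: 63} <-- MATCH

Matches: ["Eve Moore", "Mia Thomas", "Bob Jackson"]

["Eve Moore", "Mia Thomas", "Bob Jackson"]


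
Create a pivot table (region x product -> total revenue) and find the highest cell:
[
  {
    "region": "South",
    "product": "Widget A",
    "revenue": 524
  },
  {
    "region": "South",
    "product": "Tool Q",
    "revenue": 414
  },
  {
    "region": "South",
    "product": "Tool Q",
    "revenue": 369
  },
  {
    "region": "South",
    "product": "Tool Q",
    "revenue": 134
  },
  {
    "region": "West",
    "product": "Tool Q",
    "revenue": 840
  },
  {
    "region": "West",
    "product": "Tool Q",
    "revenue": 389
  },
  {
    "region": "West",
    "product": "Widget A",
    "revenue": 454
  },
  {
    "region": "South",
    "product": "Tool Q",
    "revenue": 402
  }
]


Pivot: region (rows) x product (columns) -> total revenue

     Tool Q        Widget A    
South         1319           524  
West          1229           454  

Highest: South / Tool Q = $1319

South / Tool Q = $1319


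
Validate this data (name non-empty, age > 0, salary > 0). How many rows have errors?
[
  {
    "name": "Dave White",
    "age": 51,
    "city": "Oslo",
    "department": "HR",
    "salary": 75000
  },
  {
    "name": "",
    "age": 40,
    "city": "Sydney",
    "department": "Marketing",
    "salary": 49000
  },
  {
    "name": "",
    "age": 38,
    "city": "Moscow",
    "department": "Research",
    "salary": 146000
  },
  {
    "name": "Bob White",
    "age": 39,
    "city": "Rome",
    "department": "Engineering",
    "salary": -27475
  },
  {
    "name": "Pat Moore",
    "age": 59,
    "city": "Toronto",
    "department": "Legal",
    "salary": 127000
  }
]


Validating 5 records:
Rules: name non-empty, age > 0, salary > 0

  Row 1 (Dave White): OK
  Row 2 (???): empty name
  Row 3 (???): empty name
  Row 4 (Bob White): negative salary: -27475
  Row 5 (Pat Moore): OK

Total errors: 3

3 errors


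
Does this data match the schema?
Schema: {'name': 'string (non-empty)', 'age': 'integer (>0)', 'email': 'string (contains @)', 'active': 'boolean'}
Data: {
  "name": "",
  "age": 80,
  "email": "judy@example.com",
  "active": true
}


Validating each field against schema:
  name: FAIL ("" is an empty string)
  age: OK (positive integer)
  email: OK (string with @)
  active: OK (boolean)

Result: INVALID (1 error: name)

INVALID (1 error: name)


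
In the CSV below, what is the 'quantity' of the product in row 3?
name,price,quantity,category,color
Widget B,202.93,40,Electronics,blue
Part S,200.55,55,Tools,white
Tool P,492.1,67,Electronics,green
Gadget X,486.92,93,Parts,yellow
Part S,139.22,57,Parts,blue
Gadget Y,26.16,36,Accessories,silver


Query: Row 3 ('Tool P'), column 'quantity'
Value: 67

67


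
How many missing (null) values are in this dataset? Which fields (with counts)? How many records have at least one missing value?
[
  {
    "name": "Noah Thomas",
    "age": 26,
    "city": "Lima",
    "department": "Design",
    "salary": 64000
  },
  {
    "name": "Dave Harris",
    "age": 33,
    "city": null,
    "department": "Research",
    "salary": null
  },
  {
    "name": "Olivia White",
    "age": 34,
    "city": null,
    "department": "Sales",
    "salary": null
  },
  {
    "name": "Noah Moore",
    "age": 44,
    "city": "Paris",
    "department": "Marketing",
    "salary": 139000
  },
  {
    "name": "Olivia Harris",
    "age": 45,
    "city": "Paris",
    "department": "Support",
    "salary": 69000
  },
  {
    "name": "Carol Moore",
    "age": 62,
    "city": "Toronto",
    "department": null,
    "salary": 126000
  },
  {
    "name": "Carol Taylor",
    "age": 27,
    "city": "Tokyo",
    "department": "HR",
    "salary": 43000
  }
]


Checking for missing (null) values in 7 records:

  Noah Thomas: complete
  Dave Harris: city, salary
  Olivia White: city, salary
  Noah Moore: complete
  Olivia Harris: complete
  Carol Moore: department
  Carol Taylor: complete

Per field:
  name: 0 missing
  age: 0 missing
  city: 2 missing
  department: 1 missing
  salary: 2 missing

Total missing values: 5
Records with any missing: 3

5 missing values (city: 2, department: 1, salary: 2); 3 incomplete records


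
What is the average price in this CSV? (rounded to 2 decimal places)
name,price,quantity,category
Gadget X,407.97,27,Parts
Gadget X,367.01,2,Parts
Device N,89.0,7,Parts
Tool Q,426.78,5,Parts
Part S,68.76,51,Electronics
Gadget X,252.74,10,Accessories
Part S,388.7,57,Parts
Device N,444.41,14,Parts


Computing average price:
Values: [407.97, 367.01, 89.0, 426.78, 68.76, 252.74, 388.7, 444.41]
Sum = 2445.37
Count = 8
Average = 2445.37/8 = 305.67125 exactly -> 305.67 (rounded half-up to 2 decimal places)

305.67


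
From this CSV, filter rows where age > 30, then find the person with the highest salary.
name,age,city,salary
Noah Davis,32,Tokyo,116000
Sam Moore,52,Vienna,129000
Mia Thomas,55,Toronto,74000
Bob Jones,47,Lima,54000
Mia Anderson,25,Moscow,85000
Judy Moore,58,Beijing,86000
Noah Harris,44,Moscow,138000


Filter: age > 30
Sort by: salary (descending)

Filtered records (6):
  Noah Harris, age 44, salary $138000
  Sam Moore, age 52, salary $129000
  Noah Davis, age 32, salary $116000
  Judy Moore, age 58, salary $86000
  Mia Thomas, age 55, salary $74000
  Bob Jones, age 47, salary $54000

Highest salary: Noah Harris ($138000)

Noah Harris


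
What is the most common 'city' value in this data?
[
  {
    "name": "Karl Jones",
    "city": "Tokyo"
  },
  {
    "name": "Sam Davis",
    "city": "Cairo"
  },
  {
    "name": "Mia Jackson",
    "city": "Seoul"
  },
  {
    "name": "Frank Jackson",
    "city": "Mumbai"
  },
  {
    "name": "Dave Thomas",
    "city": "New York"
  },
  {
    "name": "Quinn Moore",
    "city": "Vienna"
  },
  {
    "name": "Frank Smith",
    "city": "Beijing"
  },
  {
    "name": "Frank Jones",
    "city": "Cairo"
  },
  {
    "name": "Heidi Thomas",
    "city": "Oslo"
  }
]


Counting 'city' values across 9 records:

  Cairo: 2 ##
  Tokyo: 1 #
  Seoul: 1 #
  Mumbai: 1 #
  New York: 1 #
  Vienna: 1 #
  Beijing: 1 #
  Oslo: 1 #

Most common: Cairo (2 times)

Cairo (2 times)


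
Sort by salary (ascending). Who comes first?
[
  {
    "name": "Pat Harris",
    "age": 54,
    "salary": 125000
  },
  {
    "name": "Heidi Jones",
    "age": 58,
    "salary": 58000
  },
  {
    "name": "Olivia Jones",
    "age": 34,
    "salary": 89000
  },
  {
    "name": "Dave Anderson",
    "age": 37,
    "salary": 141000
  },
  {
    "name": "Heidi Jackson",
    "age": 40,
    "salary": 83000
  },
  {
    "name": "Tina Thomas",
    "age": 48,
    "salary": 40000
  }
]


Sort by: salary (ascending)

Sorted order:
  1. Tina Thomas (salary = 40000)
  2. Heidi Jones (salary = 58000)
  3. Heidi Jackson (salary = 83000)
  4. Olivia Jones (salary = 89000)
  5. Pat Harris (salary = 125000)
  6. Dave Anderson (salary = 141000)

First: Tina Thomas

Tina Thomas


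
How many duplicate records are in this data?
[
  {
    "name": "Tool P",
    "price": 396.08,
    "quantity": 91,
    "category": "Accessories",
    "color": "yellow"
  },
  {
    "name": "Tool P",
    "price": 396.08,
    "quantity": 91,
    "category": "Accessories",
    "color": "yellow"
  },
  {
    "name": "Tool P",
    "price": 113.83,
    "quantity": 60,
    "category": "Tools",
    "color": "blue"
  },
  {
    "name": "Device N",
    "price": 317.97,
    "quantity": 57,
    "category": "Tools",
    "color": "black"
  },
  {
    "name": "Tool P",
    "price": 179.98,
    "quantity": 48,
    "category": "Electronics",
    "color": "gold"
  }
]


Checking 5 records for duplicates:

  Row 1: Tool P ($396.08, qty 91)
  Row 2: Tool P ($396.08, qty 91) <-- DUPLICATE
  Row 3: Tool P ($113.83, qty 60)
  Row 4: Device N ($317.97, qty 57)
  Row 5: Tool P ($179.98, qty 48)

Duplicates found: 1
Unique records: 4

1 duplicates, 4 unique


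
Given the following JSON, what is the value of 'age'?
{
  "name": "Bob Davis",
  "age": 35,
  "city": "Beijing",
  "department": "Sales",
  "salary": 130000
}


Looking up field 'age'
Value: 35

35


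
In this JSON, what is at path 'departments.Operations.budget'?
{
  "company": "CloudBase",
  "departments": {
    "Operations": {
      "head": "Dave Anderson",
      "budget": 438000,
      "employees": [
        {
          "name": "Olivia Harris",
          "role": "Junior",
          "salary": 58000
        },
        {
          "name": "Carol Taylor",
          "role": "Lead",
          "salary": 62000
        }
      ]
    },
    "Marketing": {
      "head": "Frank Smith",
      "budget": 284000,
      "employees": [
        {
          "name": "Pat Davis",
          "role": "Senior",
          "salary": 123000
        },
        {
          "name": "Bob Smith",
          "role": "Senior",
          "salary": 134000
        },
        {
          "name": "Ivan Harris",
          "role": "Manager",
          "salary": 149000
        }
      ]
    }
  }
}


Path: departments.Operations.budget

Navigate:
  -> departments
  -> Operations
  -> budget = 438000

438000


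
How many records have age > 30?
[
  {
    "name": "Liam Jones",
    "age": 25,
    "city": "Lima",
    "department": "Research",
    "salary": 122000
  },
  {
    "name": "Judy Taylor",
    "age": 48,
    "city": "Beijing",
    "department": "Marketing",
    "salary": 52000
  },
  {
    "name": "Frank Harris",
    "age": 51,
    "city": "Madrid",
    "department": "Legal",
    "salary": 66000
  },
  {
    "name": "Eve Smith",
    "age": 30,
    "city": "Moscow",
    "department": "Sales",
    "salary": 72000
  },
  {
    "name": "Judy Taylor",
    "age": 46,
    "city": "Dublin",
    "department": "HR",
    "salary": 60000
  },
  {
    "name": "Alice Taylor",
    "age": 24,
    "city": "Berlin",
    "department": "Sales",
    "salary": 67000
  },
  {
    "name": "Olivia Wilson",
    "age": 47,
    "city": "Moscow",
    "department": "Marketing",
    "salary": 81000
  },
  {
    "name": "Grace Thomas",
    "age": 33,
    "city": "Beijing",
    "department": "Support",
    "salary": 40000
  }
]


Data: 8 records
Condition: age > 30

Checking each record:
  Liam Jones: 25
  Judy Taylor: 48 MATCH
  Frank Harris: 51 MATCH
  Eve Smith: 30
  Judy Taylor: 46 MATCH
  Alice Taylor: 24
  Olivia Wilson: 47 MATCH
  Grace Thomas: 33 MATCH

Count: 5

5


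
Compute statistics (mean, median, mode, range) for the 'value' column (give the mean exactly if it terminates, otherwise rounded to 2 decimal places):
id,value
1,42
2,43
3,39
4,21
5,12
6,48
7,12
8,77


Data: [42, 43, 39, 21, 12, 48, 12, 77]
Count: 8
Sum: 294
Mean: 294/8 = 36.75
Sorted: [12, 12, 21, 39, 42, 43, 48, 77]
Median: 40.5
Mode: 12 (2 times)
Range: 77 - 12 = 65
Min: 12, Max: 77

mean=36.75, median=40.5, mode=12, range=65


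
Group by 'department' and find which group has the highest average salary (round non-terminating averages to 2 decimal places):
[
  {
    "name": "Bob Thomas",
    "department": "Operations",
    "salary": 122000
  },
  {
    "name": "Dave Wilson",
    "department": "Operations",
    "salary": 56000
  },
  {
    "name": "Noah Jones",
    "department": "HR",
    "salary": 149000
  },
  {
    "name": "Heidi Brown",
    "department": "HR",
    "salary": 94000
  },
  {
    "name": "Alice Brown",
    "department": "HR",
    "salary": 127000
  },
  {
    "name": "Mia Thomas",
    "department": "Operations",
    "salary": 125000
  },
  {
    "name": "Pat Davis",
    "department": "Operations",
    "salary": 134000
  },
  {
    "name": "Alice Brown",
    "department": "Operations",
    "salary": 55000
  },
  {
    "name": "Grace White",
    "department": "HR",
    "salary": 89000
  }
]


Group by: department

Groups:
  HR: 4 people, avg salary = 459000/4 = $114750
  Operations: 5 people, avg salary = 492000/5 = $98400

Highest average salary: HR ($114750)

HR ($114750)


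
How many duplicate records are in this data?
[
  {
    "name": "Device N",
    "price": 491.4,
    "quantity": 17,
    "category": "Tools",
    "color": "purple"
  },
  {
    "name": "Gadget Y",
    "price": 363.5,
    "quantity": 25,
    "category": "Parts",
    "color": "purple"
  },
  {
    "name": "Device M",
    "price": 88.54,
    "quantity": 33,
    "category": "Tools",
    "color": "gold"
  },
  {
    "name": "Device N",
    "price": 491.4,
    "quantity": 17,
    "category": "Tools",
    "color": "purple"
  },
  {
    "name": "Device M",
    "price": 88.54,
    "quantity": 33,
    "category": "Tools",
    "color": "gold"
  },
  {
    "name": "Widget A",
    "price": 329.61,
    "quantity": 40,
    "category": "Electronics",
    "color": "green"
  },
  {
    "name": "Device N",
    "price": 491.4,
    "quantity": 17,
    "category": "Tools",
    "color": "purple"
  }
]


Checking 7 records for duplicates:

  Row 1: Device N ($491.4, qty 17)
  Row 2: Gadget Y ($363.5, qty 25)
  Row 3: Device M ($88.54, qty 33)
  Row 4: Device N ($491.4, qty 17) <-- DUPLICATE
  Row 5: Device M ($88.54, qty 33) <-- DUPLICATE
  Row 6: Widget A ($329.61, qty 40)
  Row 7: Device N ($491.4, qty 17) <-- DUPLICATE

Duplicates found: 3
Unique records: 4

3 duplicates, 4 unique


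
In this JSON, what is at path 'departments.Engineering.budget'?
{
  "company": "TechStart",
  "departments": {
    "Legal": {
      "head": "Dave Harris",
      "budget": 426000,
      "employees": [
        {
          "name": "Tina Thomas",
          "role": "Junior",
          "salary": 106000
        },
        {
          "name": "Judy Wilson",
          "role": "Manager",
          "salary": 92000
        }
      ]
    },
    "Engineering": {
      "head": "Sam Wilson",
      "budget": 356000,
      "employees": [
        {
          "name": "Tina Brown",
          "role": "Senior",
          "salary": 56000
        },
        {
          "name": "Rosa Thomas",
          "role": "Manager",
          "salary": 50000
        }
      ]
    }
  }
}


Path: departments.Engineering.budget

Navigate:
  -> departments
  -> Engineering
  -> budget = 356000

356000


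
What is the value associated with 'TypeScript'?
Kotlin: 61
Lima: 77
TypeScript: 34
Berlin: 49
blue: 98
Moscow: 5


Looking up key 'TypeScript'
Value: 34

34


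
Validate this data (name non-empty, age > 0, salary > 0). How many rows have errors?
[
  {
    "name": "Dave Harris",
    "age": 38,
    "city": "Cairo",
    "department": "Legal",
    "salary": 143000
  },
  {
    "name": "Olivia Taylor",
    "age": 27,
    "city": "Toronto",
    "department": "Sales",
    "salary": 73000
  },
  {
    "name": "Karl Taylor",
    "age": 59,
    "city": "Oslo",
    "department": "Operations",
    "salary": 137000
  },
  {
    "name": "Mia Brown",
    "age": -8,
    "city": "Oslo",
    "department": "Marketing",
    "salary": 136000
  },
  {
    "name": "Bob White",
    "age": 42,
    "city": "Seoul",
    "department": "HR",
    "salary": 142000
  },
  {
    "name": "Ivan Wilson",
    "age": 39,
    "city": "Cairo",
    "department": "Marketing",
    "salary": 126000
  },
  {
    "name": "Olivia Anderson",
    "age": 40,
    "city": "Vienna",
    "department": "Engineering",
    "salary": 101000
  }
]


Validating 7 records:
Rules: name non-empty, age > 0, salary > 0

  Row 1 (Dave Harris): OK
  Row 2 (Olivia Taylor): OK
  Row 3 (Karl Taylor): OK
  Row 4 (Mia Brown): negative age: -8
  Row 5 (Bob White): OK
  Row 6 (Ivan Wilson): OK
  Row 7 (Olivia Anderson): OK

Total errors: 1

1 errors


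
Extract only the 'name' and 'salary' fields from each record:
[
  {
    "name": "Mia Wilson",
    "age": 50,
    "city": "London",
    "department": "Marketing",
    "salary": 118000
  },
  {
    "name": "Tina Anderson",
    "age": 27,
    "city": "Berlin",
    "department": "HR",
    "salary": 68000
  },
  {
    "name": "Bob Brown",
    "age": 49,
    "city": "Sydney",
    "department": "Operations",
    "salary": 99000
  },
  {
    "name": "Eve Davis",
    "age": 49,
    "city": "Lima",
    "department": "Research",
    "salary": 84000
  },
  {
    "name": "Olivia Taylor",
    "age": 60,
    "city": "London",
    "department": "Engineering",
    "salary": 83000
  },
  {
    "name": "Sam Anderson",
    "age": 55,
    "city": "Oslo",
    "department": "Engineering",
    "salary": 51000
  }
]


Original: 6 records with fields: name, age, city, department, salary
Keep: ['name', 'salary']
Drop: ['age', 'city', 'department']
Result: 6 records, 2 fields each

[
  {
    "name": "Mia Wilson",
    "salary": 118000
  },
  {
    "name": "Tina Anderson",
    "salary": 68000
  },
  {
    "name": "Bob Brown",
    "salary": 99000
  },
  {
    "name": "Eve Davis",
    "salary": 84000
  },
  {
    "name": "Olivia Taylor",
    "salary": 83000
  },
  {
    "name": "Sam Anderson",
    "salary": 51000
  }
]


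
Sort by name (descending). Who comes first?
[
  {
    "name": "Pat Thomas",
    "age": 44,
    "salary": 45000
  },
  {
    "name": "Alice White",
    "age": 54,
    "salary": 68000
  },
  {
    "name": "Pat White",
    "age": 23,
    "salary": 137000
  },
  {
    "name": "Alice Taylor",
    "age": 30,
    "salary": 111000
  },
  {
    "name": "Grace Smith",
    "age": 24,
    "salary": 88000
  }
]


Sort by: name (descending)

Sorted order:
  1. Pat White (name = Pat White)
  2. Pat Thomas (name = Pat Thomas)
  3. Grace Smith (name = Grace Smith)
  4. Alice White (name = Alice White)
  5. Alice Taylor (name = Alice Taylor)

First: Pat White

Pat White


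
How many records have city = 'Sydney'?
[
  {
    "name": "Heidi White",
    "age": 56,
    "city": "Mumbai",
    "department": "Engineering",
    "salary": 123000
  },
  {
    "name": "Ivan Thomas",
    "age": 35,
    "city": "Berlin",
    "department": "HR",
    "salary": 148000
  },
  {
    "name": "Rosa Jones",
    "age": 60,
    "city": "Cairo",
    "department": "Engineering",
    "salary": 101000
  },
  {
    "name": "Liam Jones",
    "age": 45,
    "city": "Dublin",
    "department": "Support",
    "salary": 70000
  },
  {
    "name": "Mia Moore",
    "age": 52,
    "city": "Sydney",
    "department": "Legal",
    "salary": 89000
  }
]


Data: 5 records
Condition: city = 'Sydney'

Checking each record:
  Heidi White: Mumbai
  Ivan Thomas: Berlin
  Rosa Jones: Cairo
  Liam Jones: Dublin
  Mia Moore: Sydney MATCH

Count: 1

1


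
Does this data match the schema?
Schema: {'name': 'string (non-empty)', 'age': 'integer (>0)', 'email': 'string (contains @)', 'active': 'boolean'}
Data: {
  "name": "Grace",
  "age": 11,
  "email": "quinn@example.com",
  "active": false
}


Validating each field against schema:
  name: OK (non-empty string)
  age: OK (positive integer)
  email: OK (string with @)
  active: OK (boolean)

Result: VALID

VALID


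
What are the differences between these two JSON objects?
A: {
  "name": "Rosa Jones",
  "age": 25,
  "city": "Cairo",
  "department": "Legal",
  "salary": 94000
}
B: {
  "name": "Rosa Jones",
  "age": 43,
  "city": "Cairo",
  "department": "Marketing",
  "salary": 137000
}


Comparing each field (in key order):
  name: same
  age: DIFFERENT
  city: same
  department: DIFFERENT
  salary: DIFFERENT
Differences:
  age: 25 -> 43
  department: Legal -> Marketing
  salary: 94000 -> 137000

3 field(s) changed

3 changes: age, department, salary


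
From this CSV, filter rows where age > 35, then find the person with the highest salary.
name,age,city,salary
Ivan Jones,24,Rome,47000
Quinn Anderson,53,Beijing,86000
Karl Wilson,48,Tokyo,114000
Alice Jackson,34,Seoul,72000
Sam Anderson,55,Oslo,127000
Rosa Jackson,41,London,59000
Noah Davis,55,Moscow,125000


Filter: age > 35
Sort by: salary (descending)

Filtered records (5):
  Sam Anderson, age 55, salary $127000
  Noah Davis, age 55, salary $125000
  Karl Wilson, age 48, salary $114000
  Quinn Anderson, age 53, salary $86000
  Rosa Jackson, age 41, salary $59000

Highest salary: Sam Anderson ($127000)

Sam Anderson


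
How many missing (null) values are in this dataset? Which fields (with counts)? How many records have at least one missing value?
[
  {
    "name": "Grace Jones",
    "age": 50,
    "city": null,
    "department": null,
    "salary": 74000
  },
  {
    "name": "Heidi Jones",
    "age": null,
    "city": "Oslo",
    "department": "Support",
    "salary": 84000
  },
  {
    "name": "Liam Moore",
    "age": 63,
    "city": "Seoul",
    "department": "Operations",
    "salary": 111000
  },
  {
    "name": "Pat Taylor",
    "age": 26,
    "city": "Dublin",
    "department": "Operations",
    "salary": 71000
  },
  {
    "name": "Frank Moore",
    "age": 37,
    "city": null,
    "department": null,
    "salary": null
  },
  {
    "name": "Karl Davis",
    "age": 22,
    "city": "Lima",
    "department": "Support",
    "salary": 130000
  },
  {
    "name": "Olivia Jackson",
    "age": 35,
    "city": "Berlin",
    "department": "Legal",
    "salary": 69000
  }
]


Checking for missing (null) values in 7 records:

  Grace Jones: city, department
  Heidi Jones: age
  Liam Moore: complete
  Pat Taylor: complete
  Frank Moore: city, department, salary
  Karl Davis: complete
  Olivia Jackson: complete

Per field:
  name: 0 missing
  age: 1 missing
  city: 2 missing
  department: 2 missing
  salary: 1 missing

Total missing values: 6
Records with any missing: 3

6 missing values (age: 1, city: 2, department: 2, salary: 1); 3 incomplete records
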